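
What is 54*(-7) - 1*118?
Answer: -496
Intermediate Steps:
54*(-7) - 1*118 = -378 - 118 = -496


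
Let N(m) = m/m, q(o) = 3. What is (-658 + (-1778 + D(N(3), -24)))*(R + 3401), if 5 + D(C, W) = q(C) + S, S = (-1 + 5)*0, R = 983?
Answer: -10688192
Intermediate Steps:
S = 0 (S = 4*0 = 0)
N(m) = 1
D(C, W) = -2 (D(C, W) = -5 + (3 + 0) = -5 + 3 = -2)
(-658 + (-1778 + D(N(3), -24)))*(R + 3401) = (-658 + (-1778 - 2))*(983 + 3401) = (-658 - 1780)*4384 = -2438*4384 = -10688192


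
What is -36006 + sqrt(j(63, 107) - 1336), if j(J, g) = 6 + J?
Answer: -36006 + I*sqrt(1267) ≈ -36006.0 + 35.595*I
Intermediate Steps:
-36006 + sqrt(j(63, 107) - 1336) = -36006 + sqrt((6 + 63) - 1336) = -36006 + sqrt(69 - 1336) = -36006 + sqrt(-1267) = -36006 + I*sqrt(1267)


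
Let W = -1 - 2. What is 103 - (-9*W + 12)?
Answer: 64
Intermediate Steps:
W = -3
103 - (-9*W + 12) = 103 - (-9*(-3) + 12) = 103 - (27 + 12) = 103 - 1*39 = 103 - 39 = 64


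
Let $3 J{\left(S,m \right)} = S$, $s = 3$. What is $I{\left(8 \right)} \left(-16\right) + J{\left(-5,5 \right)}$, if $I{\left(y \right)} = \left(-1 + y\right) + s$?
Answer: $- \frac{485}{3} \approx -161.67$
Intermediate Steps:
$J{\left(S,m \right)} = \frac{S}{3}$
$I{\left(y \right)} = 2 + y$ ($I{\left(y \right)} = \left(-1 + y\right) + 3 = 2 + y$)
$I{\left(8 \right)} \left(-16\right) + J{\left(-5,5 \right)} = \left(2 + 8\right) \left(-16\right) + \frac{1}{3} \left(-5\right) = 10 \left(-16\right) - \frac{5}{3} = -160 - \frac{5}{3} = - \frac{485}{3}$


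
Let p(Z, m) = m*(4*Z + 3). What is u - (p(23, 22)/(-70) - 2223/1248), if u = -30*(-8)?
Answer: 60847/224 ≈ 271.64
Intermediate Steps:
p(Z, m) = m*(3 + 4*Z)
u = 240
u - (p(23, 22)/(-70) - 2223/1248) = 240 - ((22*(3 + 4*23))/(-70) - 2223/1248) = 240 - ((22*(3 + 92))*(-1/70) - 2223*1/1248) = 240 - ((22*95)*(-1/70) - 57/32) = 240 - (2090*(-1/70) - 57/32) = 240 - (-209/7 - 57/32) = 240 - 1*(-7087/224) = 240 + 7087/224 = 60847/224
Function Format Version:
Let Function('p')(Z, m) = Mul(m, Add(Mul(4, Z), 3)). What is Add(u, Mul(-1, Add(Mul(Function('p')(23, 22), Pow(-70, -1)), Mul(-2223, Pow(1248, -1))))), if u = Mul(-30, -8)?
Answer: Rational(60847, 224) ≈ 271.64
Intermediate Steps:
Function('p')(Z, m) = Mul(m, Add(3, Mul(4, Z)))
u = 240
Add(u, Mul(-1, Add(Mul(Function('p')(23, 22), Pow(-70, -1)), Mul(-2223, Pow(1248, -1))))) = Add(240, Mul(-1, Add(Mul(Mul(22, Add(3, Mul(4, 23))), Pow(-70, -1)), Mul(-2223, Pow(1248, -1))))) = Add(240, Mul(-1, Add(Mul(Mul(22, Add(3, 92)), Rational(-1, 70)), Mul(-2223, Rational(1, 1248))))) = Add(240, Mul(-1, Add(Mul(Mul(22, 95), Rational(-1, 70)), Rational(-57, 32)))) = Add(240, Mul(-1, Add(Mul(2090, Rational(-1, 70)), Rational(-57, 32)))) = Add(240, Mul(-1, Add(Rational(-209, 7), Rational(-57, 32)))) = Add(240, Mul(-1, Rational(-7087, 224))) = Add(240, Rational(7087, 224)) = Rational(60847, 224)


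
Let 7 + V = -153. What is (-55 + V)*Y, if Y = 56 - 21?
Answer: -7525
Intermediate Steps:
V = -160 (V = -7 - 153 = -160)
Y = 35
(-55 + V)*Y = (-55 - 160)*35 = -215*35 = -7525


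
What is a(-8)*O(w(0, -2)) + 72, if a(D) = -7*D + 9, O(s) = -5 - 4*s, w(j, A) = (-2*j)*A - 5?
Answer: 1047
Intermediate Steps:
w(j, A) = -5 - 2*A*j (w(j, A) = -2*A*j - 5 = -5 - 2*A*j)
a(D) = 9 - 7*D
a(-8)*O(w(0, -2)) + 72 = (9 - 7*(-8))*(-5 - 4*(-5 - 2*(-2)*0)) + 72 = (9 + 56)*(-5 - 4*(-5 + 0)) + 72 = 65*(-5 - 4*(-5)) + 72 = 65*(-5 + 20) + 72 = 65*15 + 72 = 975 + 72 = 1047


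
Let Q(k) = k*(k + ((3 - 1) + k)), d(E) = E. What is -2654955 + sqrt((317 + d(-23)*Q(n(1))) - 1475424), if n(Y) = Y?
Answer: -2654955 + 3*I*sqrt(163911) ≈ -2.655e+6 + 1214.6*I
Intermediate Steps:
Q(k) = k*(2 + 2*k) (Q(k) = k*(k + (2 + k)) = k*(2 + 2*k))
-2654955 + sqrt((317 + d(-23)*Q(n(1))) - 1475424) = -2654955 + sqrt((317 - 46*(1 + 1)) - 1475424) = -2654955 + sqrt((317 - 46*2) - 1475424) = -2654955 + sqrt((317 - 23*4) - 1475424) = -2654955 + sqrt((317 - 92) - 1475424) = -2654955 + sqrt(225 - 1475424) = -2654955 + sqrt(-1475199) = -2654955 + 3*I*sqrt(163911)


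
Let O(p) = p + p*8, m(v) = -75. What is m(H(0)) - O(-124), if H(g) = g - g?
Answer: 1041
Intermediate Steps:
H(g) = 0
O(p) = 9*p (O(p) = p + 8*p = 9*p)
m(H(0)) - O(-124) = -75 - 9*(-124) = -75 - 1*(-1116) = -75 + 1116 = 1041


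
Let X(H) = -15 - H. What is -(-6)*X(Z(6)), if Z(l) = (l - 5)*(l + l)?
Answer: -162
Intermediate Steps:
Z(l) = 2*l*(-5 + l) (Z(l) = (-5 + l)*(2*l) = 2*l*(-5 + l))
-(-6)*X(Z(6)) = -(-6)*(-15 - 2*6*(-5 + 6)) = -(-6)*(-15 - 2*6) = -(-6)*(-15 - 1*12) = -(-6)*(-15 - 12) = -(-6)*(-27) = -1*162 = -162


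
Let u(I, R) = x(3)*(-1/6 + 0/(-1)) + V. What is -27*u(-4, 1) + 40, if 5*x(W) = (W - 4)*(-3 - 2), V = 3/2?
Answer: 4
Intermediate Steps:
V = 3/2 (V = 3*(½) = 3/2 ≈ 1.5000)
x(W) = 4 - W (x(W) = ((W - 4)*(-3 - 2))/5 = ((-4 + W)*(-5))/5 = (20 - 5*W)/5 = 4 - W)
u(I, R) = 4/3 (u(I, R) = (4 - 1*3)*(-1/6 + 0/(-1)) + 3/2 = (4 - 3)*(-1*⅙ + 0*(-1)) + 3/2 = 1*(-⅙ + 0) + 3/2 = 1*(-⅙) + 3/2 = -⅙ + 3/2 = 4/3)
-27*u(-4, 1) + 40 = -27*4/3 + 40 = -36 + 40 = 4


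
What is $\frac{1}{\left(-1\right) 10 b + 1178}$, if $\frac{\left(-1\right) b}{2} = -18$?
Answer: $\frac{1}{818} \approx 0.0012225$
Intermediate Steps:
$b = 36$ ($b = \left(-2\right) \left(-18\right) = 36$)
$\frac{1}{\left(-1\right) 10 b + 1178} = \frac{1}{\left(-1\right) 10 \cdot 36 + 1178} = \frac{1}{\left(-10\right) 36 + 1178} = \frac{1}{-360 + 1178} = \frac{1}{818}$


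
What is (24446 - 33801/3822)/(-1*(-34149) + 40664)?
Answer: 31132937/95311762 ≈ 0.32664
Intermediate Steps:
(24446 - 33801/3822)/(-1*(-34149) + 40664) = (24446 - 33801*1/3822)/(34149 + 40664) = (24446 - 11267/1274)/74813 = (31132937/1274)*(1/74813) = 31132937/95311762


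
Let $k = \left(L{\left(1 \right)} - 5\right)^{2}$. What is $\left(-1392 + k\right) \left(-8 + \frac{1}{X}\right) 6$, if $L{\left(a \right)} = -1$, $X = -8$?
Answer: $66105$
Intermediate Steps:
$k = 36$ ($k = \left(-1 - 5\right)^{2} = \left(-6\right)^{2} = 36$)
$\left(-1392 + k\right) \left(-8 + \frac{1}{X}\right) 6 = \left(-1392 + 36\right) \left(-8 + \frac{1}{-8}\right) 6 = - 1356 \left(-8 - \frac{1}{8}\right) 6 = - 1356 \left(\left(- \frac{65}{8}\right) 6\right) = \left(-1356\right) \left(- \frac{195}{4}\right) = 66105$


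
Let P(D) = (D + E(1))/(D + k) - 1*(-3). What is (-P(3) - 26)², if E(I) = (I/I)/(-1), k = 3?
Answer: 7744/9 ≈ 860.44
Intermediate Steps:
E(I) = -1 (E(I) = 1*(-1) = -1)
P(D) = 3 + (-1 + D)/(3 + D) (P(D) = (D - 1)/(D + 3) - 1*(-3) = (-1 + D)/(3 + D) + 3 = 3 + (-1 + D)/(3 + D))
(-P(3) - 26)² = (-4*(2 + 3)/(3 + 3) - 26)² = (-4*5/6 - 26)² = (-1*10/3 - 26)² = (-10/3 - 26)² = (-88/3)² = 7744/9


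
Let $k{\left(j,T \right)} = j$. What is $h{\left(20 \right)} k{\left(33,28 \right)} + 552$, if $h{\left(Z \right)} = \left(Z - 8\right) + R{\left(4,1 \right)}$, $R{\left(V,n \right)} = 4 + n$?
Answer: $1113$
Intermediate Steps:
$h{\left(Z \right)} = -3 + Z$ ($h{\left(Z \right)} = \left(Z - 8\right) + \left(4 + 1\right) = \left(-8 + Z\right) + 5 = -3 + Z$)
$h{\left(20 \right)} k{\left(33,28 \right)} + 552 = \left(-3 + 20\right) 33 + 552 = 17 \cdot 33 + 552 = 561 + 552 = 1113$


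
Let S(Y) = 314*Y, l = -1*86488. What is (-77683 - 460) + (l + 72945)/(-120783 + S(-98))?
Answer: -11842948822/151555 ≈ -78143.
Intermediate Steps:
l = -86488
(-77683 - 460) + (l + 72945)/(-120783 + S(-98)) = (-77683 - 460) + (-86488 + 72945)/(-120783 + 314*(-98)) = -78143 - 13543/(-120783 - 30772) = -78143 - 13543/(-151555) = -78143 - 13543*(-1/151555) = -78143 + 13543/151555 = -11842948822/151555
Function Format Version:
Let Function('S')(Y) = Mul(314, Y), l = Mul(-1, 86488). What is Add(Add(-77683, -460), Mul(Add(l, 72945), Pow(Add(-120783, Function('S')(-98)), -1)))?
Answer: Rational(-11842948822, 151555) ≈ -78143.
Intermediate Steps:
l = -86488
Add(Add(-77683, -460), Mul(Add(l, 72945), Pow(Add(-120783, Function('S')(-98)), -1))) = Add(Add(-77683, -460), Mul(Add(-86488, 72945), Pow(Add(-120783, Mul(314, -98)), -1))) = Add(-78143, Mul(-13543, Pow(Add(-120783, -30772), -1))) = Add(-78143, Mul(-13543, Pow(-151555, -1))) = Add(-78143, Mul(-13543, Rational(-1, 151555))) = Add(-78143, Rational(13543, 151555)) = Rational(-11842948822, 151555)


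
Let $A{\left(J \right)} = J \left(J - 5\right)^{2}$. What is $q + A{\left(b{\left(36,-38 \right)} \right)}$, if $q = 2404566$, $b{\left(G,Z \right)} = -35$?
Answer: $2348566$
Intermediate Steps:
$A{\left(J \right)} = J \left(-5 + J\right)^{2}$
$q + A{\left(b{\left(36,-38 \right)} \right)} = 2404566 - 35 \left(-5 - 35\right)^{2} = 2404566 - 35 \left(-40\right)^{2} = 2404566 - 56000 = 2348566$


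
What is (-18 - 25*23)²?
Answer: 351649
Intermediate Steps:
(-18 - 25*23)² = (-18 - 575)² = (-593)² = 351649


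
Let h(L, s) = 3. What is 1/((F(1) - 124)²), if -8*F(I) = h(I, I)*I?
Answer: 64/990025 ≈ 6.4645e-5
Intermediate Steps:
F(I) = -3*I/8
1/((F(1) - 124)²) = 1/((-3/8*1 - 124)²) = 1/((-3/8 - 124)²) = 1/((-995/8)²) = 1/(990025/64) = 64/990025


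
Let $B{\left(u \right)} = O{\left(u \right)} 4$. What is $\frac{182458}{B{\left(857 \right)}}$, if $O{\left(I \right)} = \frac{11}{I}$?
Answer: $\frac{78183253}{22} \approx 3.5538 \cdot 10^{6}$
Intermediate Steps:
$B{\left(u \right)} = \frac{44}{u}$ ($B{\left(u \right)} = \frac{11}{u} 4 = \frac{44}{u}$)
$\frac{182458}{B{\left(857 \right)}} = \frac{182458}{44 \cdot \frac{1}{857}} = \frac{182458}{\frac{44}{857}} = 182458 \cdot \frac{857}{44} = \frac{78183253}{22}$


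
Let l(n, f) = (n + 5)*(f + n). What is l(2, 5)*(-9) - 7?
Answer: -448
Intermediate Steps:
l(n, f) = (5 + n)*(f + n)
l(2, 5)*(-9) - 7 = (2**2 + 5*5 + 5*2 + 5*2)*(-9) - 7 = (4 + 25 + 10 + 10)*(-9) - 7 = 49*(-9) - 7 = -441 - 7 = -448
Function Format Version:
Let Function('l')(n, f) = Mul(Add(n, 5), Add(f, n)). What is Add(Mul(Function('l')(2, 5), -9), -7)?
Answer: -448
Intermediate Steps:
Function('l')(n, f) = Mul(Add(5, n), Add(f, n))
Add(Mul(Function('l')(2, 5), -9), -7) = Add(Mul(Add(Pow(2, 2), Mul(5, 5), Mul(5, 2), Mul(5, 2)), -9), -7) = Add(Mul(Add(4, 25, 10, 10), -9), -7) = Add(Mul(49, -9), -7) = Add(-441, -7) = -448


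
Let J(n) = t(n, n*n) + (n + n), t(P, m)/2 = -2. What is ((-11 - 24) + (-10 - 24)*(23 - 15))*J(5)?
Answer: -1842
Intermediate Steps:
t(P, m) = -4 (t(P, m) = 2*(-2) = -4)
J(n) = -4 + 2*n (J(n) = -4 + (n + n) = -4 + 2*n)
((-11 - 24) + (-10 - 24)*(23 - 15))*J(5) = ((-11 - 24) + (-10 - 24)*(23 - 15))*(-4 + 2*5) = (-35 - 34*8)*(-4 + 10) = (-35 - 272)*6 = -307*6 = -1842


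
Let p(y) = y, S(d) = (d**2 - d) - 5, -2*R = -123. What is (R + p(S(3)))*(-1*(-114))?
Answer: 7125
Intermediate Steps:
R = 123/2 (R = -1/2*(-123) = 123/2 ≈ 61.500)
S(d) = -5 + d**2 - d
(R + p(S(3)))*(-1*(-114)) = (123/2 + (-5 + 3**2 - 1*3))*(-1*(-114)) = (123/2 + (-5 + 9 - 3))*114 = (123/2 + 1)*114 = (125/2)*114 = 7125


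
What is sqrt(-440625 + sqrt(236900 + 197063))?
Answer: sqrt(-440625 + sqrt(433963)) ≈ 663.3*I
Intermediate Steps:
sqrt(-440625 + sqrt(236900 + 197063)) = sqrt(-440625 + sqrt(433963))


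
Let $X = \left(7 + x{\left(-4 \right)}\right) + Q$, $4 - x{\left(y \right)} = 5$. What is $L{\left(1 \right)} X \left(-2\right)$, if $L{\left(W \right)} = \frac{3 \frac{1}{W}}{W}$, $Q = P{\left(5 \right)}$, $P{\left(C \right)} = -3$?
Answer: $-18$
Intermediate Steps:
$x{\left(y \right)} = -1$ ($x{\left(y \right)} = 4 - 5 = -1$)
$Q = -3$
$X = 3$ ($X = \left(7 - 1\right) - 3 = 6 - 3 = 3$)
$L{\left(W \right)} = \frac{3}{W^{2}}$
$L{\left(1 \right)} X \left(-2\right) = 3 \cdot 1^{-2} \cdot 3 \left(-2\right) = 3 \cdot 1 \cdot 3 \left(-2\right) = 3 \cdot 3 \left(-2\right) = 9 \left(-2\right) = -18$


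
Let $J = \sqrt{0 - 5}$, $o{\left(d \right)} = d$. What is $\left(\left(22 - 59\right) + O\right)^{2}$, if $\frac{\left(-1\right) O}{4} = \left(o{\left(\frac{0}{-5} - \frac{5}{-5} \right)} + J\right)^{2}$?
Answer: $121 + 336 i \sqrt{5} \approx 121.0 + 751.32 i$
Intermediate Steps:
$J = i \sqrt{5}$ ($J = \sqrt{-5} = i \sqrt{5} \approx 2.2361 i$)
$O = - 4 \left(1 + i \sqrt{5}\right)^{2}$ ($O = - 4 \left(\left(\frac{0}{-5} - \frac{5}{-5}\right) + i \sqrt{5}\right)^{2} = - 4 \left(\left(0 \left(- \frac{1}{5}\right) - -1\right) + i \sqrt{5}\right)^{2} = - 4 \left(\left(0 + 1\right) + i \sqrt{5}\right)^{2} = - 4 \left(1 + i \sqrt{5}\right)^{2} \approx 16.0 - 17.889 i$)
$\left(\left(22 - 59\right) + O\right)^{2} = \left(\left(22 - 59\right) + \left(16 - 8 i \sqrt{5}\right)\right)^{2} = \left(-37 + \left(16 - 8 i \sqrt{5}\right)\right)^{2} = \left(-21 - 8 i \sqrt{5}\right)^{2}$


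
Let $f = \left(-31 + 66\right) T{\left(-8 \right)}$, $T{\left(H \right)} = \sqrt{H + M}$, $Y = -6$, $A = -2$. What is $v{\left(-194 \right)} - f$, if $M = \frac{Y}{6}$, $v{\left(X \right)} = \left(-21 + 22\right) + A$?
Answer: $-1 - 105 i \approx -1.0 - 105.0 i$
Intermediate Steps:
$v{\left(X \right)} = -1$ ($v{\left(X \right)} = \left(-21 + 22\right) - 2 = 1 - 2 = -1$)
$M = -1$ ($M = - \frac{6}{6} = \left(-6\right) \frac{1}{6} = -1$)
$T{\left(H \right)} = \sqrt{-1 + H}$ ($T{\left(H \right)} = \sqrt{H - 1} = \sqrt{-1 + H}$)
$f = 105 i$ ($f = \left(-31 + 66\right) \sqrt{-1 - 8} = 35 \sqrt{-9} = 35 \cdot 3 i = 105 i \approx 105.0 i$)
$v{\left(-194 \right)} - f = -1 - 105 i$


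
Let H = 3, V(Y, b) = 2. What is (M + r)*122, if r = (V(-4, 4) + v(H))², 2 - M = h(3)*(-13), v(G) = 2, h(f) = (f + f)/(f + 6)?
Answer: 9760/3 ≈ 3253.3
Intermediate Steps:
h(f) = 2*f/(6 + f) (h(f) = (2*f)/(6 + f) = 2*f/(6 + f))
M = 32/3 (M = 2 - 2*3/(6 + 3)*(-13) = 2 - 2*3/9*(-13) = 2 - 2*3*(⅑)*(-13) = 2 - 2*(-13)/3 = 2 - 1*(-26/3) = 2 + 26/3 = 32/3 ≈ 10.667)
r = 16 (r = (2 + 2)² = 4² = 16)
(M + r)*122 = (32/3 + 16)*122 = (80/3)*122 = 9760/3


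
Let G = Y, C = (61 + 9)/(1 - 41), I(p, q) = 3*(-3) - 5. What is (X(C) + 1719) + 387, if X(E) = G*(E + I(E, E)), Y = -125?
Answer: 16299/4 ≈ 4074.8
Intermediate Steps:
I(p, q) = -14 (I(p, q) = -9 - 5 = -14)
C = -7/4 (C = 70/(-40) = 70*(-1/40) = -7/4 ≈ -1.7500)
G = -125
X(E) = 1750 - 125*E (X(E) = -125*(E - 14) = -125*(-14 + E) = 1750 - 125*E)
(X(C) + 1719) + 387 = ((1750 - 125*(-7/4)) + 1719) + 387 = ((1750 + 875/4) + 1719) + 387 = (7875/4 + 1719) + 387 = 14751/4 + 387 = 16299/4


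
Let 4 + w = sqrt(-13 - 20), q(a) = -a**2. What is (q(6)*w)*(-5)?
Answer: -720 + 180*I*sqrt(33) ≈ -720.0 + 1034.0*I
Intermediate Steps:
w = -4 + I*sqrt(33) (w = -4 + sqrt(-13 - 20) = -4 + sqrt(-33) = -4 + I*sqrt(33) ≈ -4.0 + 5.7446*I)
(q(6)*w)*(-5) = ((-1*6**2)*(-4 + I*sqrt(33)))*(-5) = ((-1*36)*(-4 + I*sqrt(33)))*(-5) = -36*(-4 + I*sqrt(33))*(-5) = (144 - 36*I*sqrt(33))*(-5) = -720 + 180*I*sqrt(33)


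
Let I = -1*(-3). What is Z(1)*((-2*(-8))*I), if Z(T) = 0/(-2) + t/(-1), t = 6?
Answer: -288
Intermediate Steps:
I = 3
Z(T) = -6 (Z(T) = 0/(-2) + 6/(-1) = 0*(-½) + 6*(-1) = 0 - 6 = -6)
Z(1)*((-2*(-8))*I) = -6*(-2*(-8))*3 = -96*3 = -6*48 = -288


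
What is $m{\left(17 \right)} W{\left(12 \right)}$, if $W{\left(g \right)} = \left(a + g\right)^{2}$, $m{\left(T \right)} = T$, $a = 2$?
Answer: $3332$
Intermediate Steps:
$W{\left(g \right)} = \left(2 + g\right)^{2}$
$m{\left(17 \right)} W{\left(12 \right)} = 17 \left(2 + 12\right)^{2} = 17 \cdot 14^{2} = 17 \cdot 196 = 3332$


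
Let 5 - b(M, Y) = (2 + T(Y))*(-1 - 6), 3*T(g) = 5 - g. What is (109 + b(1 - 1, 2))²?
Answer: 18225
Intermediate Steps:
T(g) = 5/3 - g/3 (T(g) = (5 - g)/3 = 5/3 - g/3)
b(M, Y) = 92/3 - 7*Y/3 (b(M, Y) = 5 - (2 + (5/3 - Y/3))*(-1 - 6) = 5 - (11/3 - Y/3)*(-7) = 5 - (-77/3 + 7*Y/3) = 5 + (77/3 - 7*Y/3) = 92/3 - 7*Y/3)
(109 + b(1 - 1, 2))² = (109 + (92/3 - 7/3*2))² = (109 + (92/3 - 14/3))² = (109 + 26)² = 135² = 18225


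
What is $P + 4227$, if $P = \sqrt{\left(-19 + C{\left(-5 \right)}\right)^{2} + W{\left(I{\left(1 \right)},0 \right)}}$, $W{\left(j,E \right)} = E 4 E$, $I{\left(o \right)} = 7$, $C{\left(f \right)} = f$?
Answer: $4251$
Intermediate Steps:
$W{\left(j,E \right)} = 4 E^{2}$ ($W{\left(j,E \right)} = 4 E E = 4 E^{2}$)
$P = 24$ ($P = \sqrt{\left(-19 - 5\right)^{2} + 4 \cdot 0^{2}} = \sqrt{\left(-24\right)^{2} + 4 \cdot 0} = \sqrt{576 + 0} = \sqrt{576} = 24$)
$P + 4227 = 24 + 4227 = 4251$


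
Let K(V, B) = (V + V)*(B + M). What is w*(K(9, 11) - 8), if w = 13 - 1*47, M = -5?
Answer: -3400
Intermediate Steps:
K(V, B) = 2*V*(-5 + B) (K(V, B) = (V + V)*(B - 5) = (2*V)*(-5 + B) = 2*V*(-5 + B))
w = -34 (w = 13 - 47 = -34)
w*(K(9, 11) - 8) = -34*(2*9*(-5 + 11) - 8) = -34*(2*9*6 - 8) = -34*(108 - 8) = -34*100 = -3400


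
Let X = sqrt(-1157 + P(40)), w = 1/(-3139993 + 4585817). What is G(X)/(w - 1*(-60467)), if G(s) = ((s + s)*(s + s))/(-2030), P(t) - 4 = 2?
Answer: 114768512/3059862393315 ≈ 3.7508e-5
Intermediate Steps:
w = 1/1445824 ≈ 6.9165e-7
P(t) = 6 (P(t) = 4 + 2 = 6)
X = I*sqrt(1151) (X = sqrt(-1157 + 6) = sqrt(-1151) = I*sqrt(1151) ≈ 33.926*I)
G(s) = -2*s**2/1015 (G(s) = ((2*s)*(2*s))*(-1/2030) = (4*s**2)*(-1/2030) = -2*s**2/1015)
G(X)/(w - 1*(-60467)) = (-2*(I*sqrt(1151))**2/1015)/(1/1445824 - 1*(-60467)) = (-2/1015*(-1151))/(1/1445824 + 60467) = 2302/(1015*(87424639809/1445824)) = (2302/1015)*(1445824/87424639809) = 114768512/3059862393315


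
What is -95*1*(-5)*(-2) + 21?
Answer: -929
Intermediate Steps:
-95*1*(-5)*(-2) + 21 = -(-475)*(-2) + 21 = -95*10 + 21 = -950 + 21 = -929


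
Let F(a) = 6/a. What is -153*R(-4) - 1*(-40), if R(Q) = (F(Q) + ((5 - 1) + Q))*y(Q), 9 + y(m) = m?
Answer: -5887/2 ≈ -2943.5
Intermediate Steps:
y(m) = -9 + m
R(Q) = (-9 + Q)*(4 + Q + 6/Q) (R(Q) = (6/Q + ((5 - 1) + Q))*(-9 + Q) = (6/Q + (4 + Q))*(-9 + Q) = (4 + Q + 6/Q)*(-9 + Q) = (-9 + Q)*(4 + Q + 6/Q))
-153*R(-4) - 1*(-40) = -153*(-9 - 4)*(6 - 4*(4 - 4))/(-4) - 1*(-40) = -(-153)*(-13)*(6 - 4*0)/4 + 40 = -(-153)*(-13)*(6 + 0)/4 + 40 = -(-153)*(-13)*6/4 + 40 = -153*39/2 + 40 = -5967/2 + 40 = -5887/2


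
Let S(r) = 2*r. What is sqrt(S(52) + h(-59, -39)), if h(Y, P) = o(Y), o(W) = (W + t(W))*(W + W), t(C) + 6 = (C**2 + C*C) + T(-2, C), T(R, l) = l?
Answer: 2*I*sqrt(201695) ≈ 898.21*I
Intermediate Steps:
t(C) = -6 + C + 2*C**2 (t(C) = -6 + ((C**2 + C*C) + C) = -6 + ((C**2 + C**2) + C) = -6 + (2*C**2 + C) = -6 + (C + 2*C**2) = -6 + C + 2*C**2)
o(W) = 2*W*(-6 + 2*W + 2*W**2) (o(W) = (W + (-6 + W + 2*W**2))*(W + W) = (-6 + 2*W + 2*W**2)*(2*W) = 2*W*(-6 + 2*W + 2*W**2))
h(Y, P) = 4*Y*(-3 + Y + Y**2)
sqrt(S(52) + h(-59, -39)) = sqrt(2*52 + 4*(-59)*(-3 - 59 + (-59)**2)) = sqrt(104 + 4*(-59)*(-3 - 59 + 3481)) = sqrt(104 + 4*(-59)*3419) = sqrt(104 - 806884) = sqrt(-806780) = 2*I*sqrt(201695)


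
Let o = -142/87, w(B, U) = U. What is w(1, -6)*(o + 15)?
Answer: -2326/29 ≈ -80.207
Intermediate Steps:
o = -142/87 (o = -142*1/87 = -142/87 ≈ -1.6322)
w(1, -6)*(o + 15) = -6*(-142/87 + 15) = -6*1163/87 = -2326/29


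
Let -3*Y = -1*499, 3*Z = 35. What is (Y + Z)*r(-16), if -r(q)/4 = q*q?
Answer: -182272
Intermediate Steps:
r(q) = -4*q² (r(q) = -4*q*q = -4*q²)
Z = 35/3 (Z = (⅓)*35 = 35/3 ≈ 11.667)
Y = 499/3 (Y = -(-1)*499/3 = -⅓*(-499) = 499/3 ≈ 166.33)
(Y + Z)*r(-16) = (499/3 + 35/3)*(-4*(-16)²) = 178*(-4*256) = 178*(-1024) = -182272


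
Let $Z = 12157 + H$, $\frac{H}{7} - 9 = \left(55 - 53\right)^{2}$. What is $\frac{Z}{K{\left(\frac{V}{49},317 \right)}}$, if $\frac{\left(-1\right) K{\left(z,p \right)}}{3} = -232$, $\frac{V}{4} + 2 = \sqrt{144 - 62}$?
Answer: $\frac{1531}{87} \approx 17.598$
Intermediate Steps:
$V = -8 + 4 \sqrt{82}$ ($V = -8 + 4 \sqrt{144 - 62} = -8 + 4 \sqrt{82} \approx 28.222$)
$K{\left(z,p \right)} = 696$ ($K{\left(z,p \right)} = \left(-3\right) \left(-232\right) = 696$)
$H = 91$ ($H = 63 + 7 \left(55 - 53\right)^{2} = 63 + 7 \cdot 2^{2} = 63 + 7 \cdot 4 = 63 + 28 = 91$)
$Z = 12248$ ($Z = 12157 + 91 = 12248$)
$\frac{Z}{K{\left(\frac{V}{49},317 \right)}} = \frac{12248}{696} = 12248 \cdot \frac{1}{696} = \frac{1531}{87}$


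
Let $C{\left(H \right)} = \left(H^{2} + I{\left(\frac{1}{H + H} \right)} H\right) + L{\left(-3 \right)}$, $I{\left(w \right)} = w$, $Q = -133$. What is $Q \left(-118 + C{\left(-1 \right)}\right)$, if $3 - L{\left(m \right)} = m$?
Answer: $\frac{29393}{2} \approx 14697.0$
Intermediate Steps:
$L{\left(m \right)} = 3 - m$
$C{\left(H \right)} = \frac{13}{2} + H^{2}$ ($C{\left(H \right)} = \left(H^{2} + \frac{H}{H + H}\right) + \left(3 - -3\right) = \left(H^{2} + \frac{H}{2 H}\right) + \left(3 + 3\right) = \left(H^{2} + \frac{1}{2 H} H\right) + 6 = \left(H^{2} + \frac{1}{2}\right) + 6 = \left(\frac{1}{2} + H^{2}\right) + 6 = \frac{13}{2} + H^{2}$)
$Q \left(-118 + C{\left(-1 \right)}\right) = - 133 \left(-118 + \left(\frac{13}{2} + \left(-1\right)^{2}\right)\right) = - 133 \left(-118 + \left(\frac{13}{2} + 1\right)\right) = - 133 \left(-118 + \frac{15}{2}\right) = \left(-133\right) \left(- \frac{221}{2}\right) = \frac{29393}{2}$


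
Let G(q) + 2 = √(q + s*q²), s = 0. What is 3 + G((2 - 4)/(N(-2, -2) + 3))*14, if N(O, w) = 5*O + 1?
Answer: -25 + 14*√3/3 ≈ -16.917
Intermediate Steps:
N(O, w) = 1 + 5*O
G(q) = -2 + √q (G(q) = -2 + √(q + 0*q²) = -2 + √(q + 0) = -2 + √q)
3 + G((2 - 4)/(N(-2, -2) + 3))*14 = 3 + (-2 + √((2 - 4)/((1 + 5*(-2)) + 3)))*14 = 3 + (-2 + √(-2/((1 - 10) + 3)))*14 = 3 + (-2 + √(-2/(-9 + 3)))*14 = 3 + (-2 + √(-2/(-6)))*14 = 3 + (-2 + √(-2*(-⅙)))*14 = 3 + (-2 + √(⅓))*14 = 3 + (-2 + √3/3)*14 = 3 + (-28 + 14*√3/3) = -25 + 14*√3/3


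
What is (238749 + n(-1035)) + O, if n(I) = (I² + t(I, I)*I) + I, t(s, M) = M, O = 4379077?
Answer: 6759241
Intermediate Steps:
n(I) = I + 2*I² (n(I) = (I² + I*I) + I = (I² + I²) + I = 2*I² + I = I + 2*I²)
(238749 + n(-1035)) + O = (238749 - 1035*(1 + 2*(-1035))) + 4379077 = (238749 - 1035*(1 - 2070)) + 4379077 = (238749 - 1035*(-2069)) + 4379077 = (238749 + 2141415) + 4379077 = 2380164 + 4379077 = 6759241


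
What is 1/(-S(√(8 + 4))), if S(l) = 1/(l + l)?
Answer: -4*√3 ≈ -6.9282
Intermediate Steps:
S(l) = 1/(2*l)
1/(-S(√(8 + 4))) = 1/(-1/(2*(√(8 + 4)))) = 1/(-1/(2*(√12))) = 1/(-1/(2*(2*√3))) = 1/(-√3/6/2) = 1/(-√3/12) = -4*√3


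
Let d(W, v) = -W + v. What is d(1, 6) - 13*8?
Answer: -99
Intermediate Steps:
d(W, v) = v - W
d(1, 6) - 13*8 = (6 - 1*1) - 13*8 = (6 - 1) - 104 = 5 - 104 = -99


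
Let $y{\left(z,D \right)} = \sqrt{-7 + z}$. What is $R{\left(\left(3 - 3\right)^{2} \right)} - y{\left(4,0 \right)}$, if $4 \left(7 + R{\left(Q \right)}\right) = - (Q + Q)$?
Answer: $-7 - i \sqrt{3} \approx -7.0 - 1.732 i$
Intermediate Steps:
$R{\left(Q \right)} = -7 - \frac{Q}{2}$ ($R{\left(Q \right)} = -7 + \frac{\left(-1\right) \left(Q + Q\right)}{4} = -7 + \frac{\left(-1\right) 2 Q}{4} = -7 + \frac{\left(-2\right) Q}{4} = -7 - \frac{Q}{2}$)
$R{\left(\left(3 - 3\right)^{2} \right)} - y{\left(4,0 \right)} = \left(-7 - \frac{\left(3 - 3\right)^{2}}{2}\right) - \sqrt{-7 + 4} = \left(-7 - \frac{0^{2}}{2}\right) - \sqrt{-3} = \left(-7 - 0\right) - i \sqrt{3} = \left(-7 + 0\right) - i \sqrt{3} = -7 - i \sqrt{3}$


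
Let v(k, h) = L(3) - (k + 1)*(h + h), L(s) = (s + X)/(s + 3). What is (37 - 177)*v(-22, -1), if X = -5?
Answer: 17780/3 ≈ 5926.7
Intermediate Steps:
L(s) = (-5 + s)/(3 + s) (L(s) = (s - 5)/(s + 3) = (-5 + s)/(3 + s))
v(k, h) = -⅓ - 2*h*(1 + k) (v(k, h) = (-5 + 3)/(3 + 3) - (k + 1)*(h + h) = -2/6 - (1 + k)*2*h = (⅙)*(-2) - 2*h*(1 + k) = -⅓ - 2*h*(1 + k))
(37 - 177)*v(-22, -1) = (37 - 177)*(-⅓ - 2*(-1) - 2*(-1)*(-22)) = -140*(-⅓ + 2 - 44) = -140*(-127/3) = 17780/3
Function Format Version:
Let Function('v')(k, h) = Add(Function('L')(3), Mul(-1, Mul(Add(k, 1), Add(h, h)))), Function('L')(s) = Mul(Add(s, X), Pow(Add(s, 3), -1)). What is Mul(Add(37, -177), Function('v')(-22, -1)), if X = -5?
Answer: Rational(17780, 3) ≈ 5926.7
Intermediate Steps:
Function('L')(s) = Mul(Pow(Add(3, s), -1), Add(-5, s)) (Function('L')(s) = Mul(Add(s, -5), Pow(Add(s, 3), -1)) = Mul(Add(-5, s), Pow(Add(3, s), -1)) = Mul(Pow(Add(3, s), -1), Add(-5, s)))
Function('v')(k, h) = Add(Rational(-1, 3), Mul(-2, h, Add(1, k))) (Function('v')(k, h) = Add(Mul(Pow(Add(3, 3), -1), Add(-5, 3)), Mul(-1, Mul(Add(k, 1), Add(h, h)))) = Add(Mul(Pow(6, -1), -2), Mul(-1, Mul(Add(1, k), Mul(2, h)))) = Add(Mul(Rational(1, 6), -2), Mul(-1, Mul(2, h, Add(1, k)))) = Add(Rational(-1, 3), Mul(-2, h, Add(1, k))))
Mul(Add(37, -177), Function('v')(-22, -1)) = Mul(Add(37, -177), Add(Rational(-1, 3), Mul(-2, -1), Mul(-2, -1, -22))) = Mul(-140, Add(Rational(-1, 3), 2, -44)) = Mul(-140, Rational(-127, 3)) = Rational(17780, 3)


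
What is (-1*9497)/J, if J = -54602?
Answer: 9497/54602 ≈ 0.17393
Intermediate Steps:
(-1*9497)/J = -1*9497/(-54602) = -9497*(-1/54602) = 9497/54602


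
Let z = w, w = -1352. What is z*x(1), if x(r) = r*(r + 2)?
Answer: -4056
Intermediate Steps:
x(r) = r*(2 + r)
z = -1352
z*x(1) = -1352*(2 + 1) = -1352*3 = -4056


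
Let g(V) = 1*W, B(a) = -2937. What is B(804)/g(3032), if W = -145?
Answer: 2937/145 ≈ 20.255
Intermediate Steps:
g(V) = -145 (g(V) = 1*(-145) = -145)
B(804)/g(3032) = -2937/(-145) = -2937*(-1/145) = 2937/145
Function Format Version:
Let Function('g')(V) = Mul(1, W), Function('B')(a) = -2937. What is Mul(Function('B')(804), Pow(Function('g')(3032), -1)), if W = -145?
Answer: Rational(2937, 145) ≈ 20.255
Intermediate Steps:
Function('g')(V) = -145 (Function('g')(V) = Mul(1, -145) = -145)
Mul(Function('B')(804), Pow(Function('g')(3032), -1)) = Mul(-2937, Pow(-145, -1)) = Mul(-2937, Rational(-1, 145)) = Rational(2937, 145)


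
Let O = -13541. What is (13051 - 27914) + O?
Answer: -28404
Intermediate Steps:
(13051 - 27914) + O = (13051 - 27914) - 13541 = -14863 - 13541 = -28404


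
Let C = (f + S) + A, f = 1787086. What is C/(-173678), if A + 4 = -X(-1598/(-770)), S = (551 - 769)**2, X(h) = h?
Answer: -706322511/66866030 ≈ -10.563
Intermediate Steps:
S = 47524 (S = (-218)**2 = 47524)
A = -2339/385 (A = -4 - (-1598)/(-770) = -4 - (-1598)*(-1)/770 = -4 - 1*799/385 = -4 - 799/385 = -2339/385 ≈ -6.0753)
C = 706322511/385 (C = (1787086 + 47524) - 2339/385 = 1834610 - 2339/385 = 706322511/385 ≈ 1.8346e+6)
C/(-173678) = (706322511/385)/(-173678) = (706322511/385)*(-1/173678) = -706322511/66866030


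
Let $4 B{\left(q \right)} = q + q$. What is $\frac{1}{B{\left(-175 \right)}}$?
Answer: $- \frac{2}{175} \approx -0.011429$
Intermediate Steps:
$B{\left(q \right)} = \frac{q}{2}$ ($B{\left(q \right)} = \frac{q + q}{4} = \frac{2 q}{4} = \frac{q}{2}$)
$\frac{1}{B{\left(-175 \right)}} = \frac{1}{\frac{1}{2} \left(-175\right)} = \frac{1}{- \frac{175}{2}} = - \frac{2}{175}$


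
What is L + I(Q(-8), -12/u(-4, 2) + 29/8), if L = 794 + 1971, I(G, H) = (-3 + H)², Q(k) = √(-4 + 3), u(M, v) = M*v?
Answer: 177249/64 ≈ 2769.5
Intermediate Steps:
Q(k) = I (Q(k) = √(-1) = I)
L = 2765
L + I(Q(-8), -12/u(-4, 2) + 29/8) = 2765 + (-3 + (-12/((-4*2)) + 29/8))² = 2765 + (-3 + (-12/(-8) + 29*(⅛)))² = 2765 + (-3 + (-12*(-⅛) + 29/8))² = 2765 + (-3 + (3/2 + 29/8))² = 2765 + (-3 + 41/8)² = 2765 + (17/8)² = 2765 + 289/64 = 177249/64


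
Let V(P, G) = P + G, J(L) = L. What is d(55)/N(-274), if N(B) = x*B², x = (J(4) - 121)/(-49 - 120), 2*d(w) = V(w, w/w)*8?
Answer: 728/168921 ≈ 0.0043097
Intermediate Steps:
V(P, G) = G + P
d(w) = 4 + 4*w (d(w) = ((w/w + w)*8)/2 = ((1 + w)*8)/2 = (8 + 8*w)/2 = 4 + 4*w)
x = 9/13 (x = (4 - 121)/(-49 - 120) = -117/(-169) = -117*(-1/169) = 9/13 ≈ 0.69231)
N(B) = 9*B²/13
d(55)/N(-274) = (4 + 4*55)/(((9/13)*(-274)²)) = (4 + 220)/(((9/13)*75076)) = 224/(675684/13) = 224*(13/675684) = 728/168921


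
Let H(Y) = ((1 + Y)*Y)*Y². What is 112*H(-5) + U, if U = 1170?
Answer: 57170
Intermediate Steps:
H(Y) = Y³*(1 + Y) (H(Y) = (Y*(1 + Y))*Y² = Y³*(1 + Y))
112*H(-5) + U = 112*((-5)³*(1 - 5)) + 1170 = 112*(-125*(-4)) + 1170 = 112*500 + 1170 = 56000 + 1170 = 57170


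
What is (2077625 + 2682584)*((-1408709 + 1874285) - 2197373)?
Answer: -8243715665573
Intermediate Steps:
(2077625 + 2682584)*((-1408709 + 1874285) - 2197373) = 4760209*(465576 - 2197373) = 4760209*(-1731797) = -8243715665573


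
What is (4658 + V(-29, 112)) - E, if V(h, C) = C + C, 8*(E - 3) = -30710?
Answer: 34871/4 ≈ 8717.8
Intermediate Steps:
E = -15343/4 (E = 3 + (⅛)*(-30710) = 3 - 15355/4 = -15343/4 ≈ -3835.8)
V(h, C) = 2*C
(4658 + V(-29, 112)) - E = (4658 + 2*112) - 1*(-15343/4) = (4658 + 224) + 15343/4 = 4882 + 15343/4 = 34871/4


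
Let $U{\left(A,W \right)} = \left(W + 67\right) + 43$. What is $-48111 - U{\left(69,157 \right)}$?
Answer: $-48378$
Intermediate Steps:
$U{\left(A,W \right)} = 110 + W$ ($U{\left(A,W \right)} = \left(67 + W\right) + 43 = 110 + W$)
$-48111 - U{\left(69,157 \right)} = -48111 - \left(110 + 157\right) = -48111 - 267 = -48378$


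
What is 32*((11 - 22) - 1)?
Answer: -384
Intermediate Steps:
32*((11 - 22) - 1) = 32*(-11 - 1) = 32*(-12) = -384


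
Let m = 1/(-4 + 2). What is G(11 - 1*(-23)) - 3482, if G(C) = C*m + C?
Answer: -3465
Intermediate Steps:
m = -1/2 (m = 1/(-2) = -1/2 ≈ -0.50000)
G(C) = C/2 (G(C) = C*(-1/2) + C = -C/2 + C = C/2)
G(11 - 1*(-23)) - 3482 = (11 - 1*(-23))/2 - 3482 = (11 + 23)/2 - 3482 = (1/2)*34 - 3482 = 17 - 3482 = -3465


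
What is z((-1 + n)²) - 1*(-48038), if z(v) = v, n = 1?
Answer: 48038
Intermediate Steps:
z((-1 + n)²) - 1*(-48038) = (-1 + 1)² - 1*(-48038) = 0² + 48038 = 0 + 48038 = 48038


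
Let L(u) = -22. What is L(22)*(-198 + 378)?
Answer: -3960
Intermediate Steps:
L(22)*(-198 + 378) = -22*(-198 + 378) = -22*180 = -3960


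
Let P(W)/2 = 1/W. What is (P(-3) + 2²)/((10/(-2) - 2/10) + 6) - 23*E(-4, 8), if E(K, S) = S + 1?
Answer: -1217/6 ≈ -202.83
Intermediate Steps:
E(K, S) = 1 + S
P(W) = 2/W (P(W) = 2*(1/W) = 2/W)
(P(-3) + 2²)/((10/(-2) - 2/10) + 6) - 23*E(-4, 8) = (2/(-3) + 2²)/((10/(-2) - 2/10) + 6) - 23*(1 + 8) = (2*(-⅓) + 4)/((10*(-½) - 2*⅒) + 6) - 23*9 = (-⅔ + 4)/((-5 - ⅕) + 6) - 207 = 10/(3*(-26/5 + 6)) - 207 = 10/(3*(⅘)) - 207 = (10/3)*(5/4) - 207 = 25/6 - 207 = -1217/6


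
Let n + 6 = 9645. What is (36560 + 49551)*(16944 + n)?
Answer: 2289088713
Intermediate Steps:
n = 9639 (n = -6 + 9645 = 9639)
(36560 + 49551)*(16944 + n) = (36560 + 49551)*(16944 + 9639) = 86111*26583 = 2289088713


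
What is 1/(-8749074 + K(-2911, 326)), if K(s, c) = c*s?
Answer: -1/9698060 ≈ -1.0311e-7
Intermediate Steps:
1/(-8749074 + K(-2911, 326)) = 1/(-8749074 + 326*(-2911)) = 1/(-8749074 - 948986) = 1/(-9698060) = -1/9698060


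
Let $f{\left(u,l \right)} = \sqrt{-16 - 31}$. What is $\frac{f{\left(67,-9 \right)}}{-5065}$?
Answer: $- \frac{i \sqrt{47}}{5065} \approx - 0.0013535 i$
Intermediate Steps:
$f{\left(u,l \right)} = i \sqrt{47}$ ($f{\left(u,l \right)} = \sqrt{-47} = i \sqrt{47}$)
$\frac{f{\left(67,-9 \right)}}{-5065} = \frac{i \sqrt{47}}{-5065} = i \sqrt{47} \left(- \frac{1}{5065}\right) = - \frac{i \sqrt{47}}{5065}$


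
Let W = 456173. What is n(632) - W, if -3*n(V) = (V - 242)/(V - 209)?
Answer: -192961309/423 ≈ -4.5617e+5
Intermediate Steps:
n(V) = -(-242 + V)/(3*(-209 + V)) (n(V) = -(V - 242)/(3*(V - 209)) = -(-242 + V)/(3*(-209 + V)))
n(632) - W = (242 - 1*632)/(3*(-209 + 632)) - 1*456173 = (⅓)*(242 - 632)/423 - 456173 = (⅓)*(1/423)*(-390) - 456173 = -130/423 - 456173 = -192961309/423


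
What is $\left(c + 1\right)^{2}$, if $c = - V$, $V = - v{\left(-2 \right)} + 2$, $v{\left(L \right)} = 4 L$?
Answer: $81$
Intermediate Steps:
$V = 10$ ($V = - 4 \left(-2\right) + 2 = \left(-1\right) \left(-8\right) + 2 = 8 + 2 = 10$)
$c = -10$ ($c = \left(-1\right) 10 = -10$)
$\left(c + 1\right)^{2} = \left(-10 + 1\right)^{2} = \left(-9\right)^{2} = 81$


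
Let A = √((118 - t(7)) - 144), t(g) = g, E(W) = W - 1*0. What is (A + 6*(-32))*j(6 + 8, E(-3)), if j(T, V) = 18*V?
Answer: 10368 - 54*I*√33 ≈ 10368.0 - 310.21*I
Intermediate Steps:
E(W) = W (E(W) = W + 0 = W)
A = I*√33 (A = √((118 - 1*7) - 144) = √((118 - 7) - 144) = √(111 - 144) = √(-33) = I*√33 ≈ 5.7446*I)
(A + 6*(-32))*j(6 + 8, E(-3)) = (I*√33 + 6*(-32))*(18*(-3)) = (I*√33 - 192)*(-54) = (-192 + I*√33)*(-54) = 10368 - 54*I*√33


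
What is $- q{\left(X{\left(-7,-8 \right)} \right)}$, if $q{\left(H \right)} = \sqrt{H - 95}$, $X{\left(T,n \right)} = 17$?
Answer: $- i \sqrt{78} \approx - 8.8318 i$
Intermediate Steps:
$q{\left(H \right)} = \sqrt{-95 + H}$
$- q{\left(X{\left(-7,-8 \right)} \right)} = - \sqrt{-95 + 17} = - \sqrt{-78} = - i \sqrt{78}$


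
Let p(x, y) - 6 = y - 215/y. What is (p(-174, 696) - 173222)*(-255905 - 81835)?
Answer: 3379486529575/58 ≈ 5.8267e+10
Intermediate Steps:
p(x, y) = 6 + y - 215/y (p(x, y) = 6 + (y - 215/y) = 6 + y - 215/y)
(p(-174, 696) - 173222)*(-255905 - 81835) = ((6 + 696 - 215/696) - 173222)*(-255905 - 81835) = ((6 + 696 - 215*1/696) - 173222)*(-337740) = ((6 + 696 - 215/696) - 173222)*(-337740) = (488377/696 - 173222)*(-337740) = -120074135/696*(-337740) = 3379486529575/58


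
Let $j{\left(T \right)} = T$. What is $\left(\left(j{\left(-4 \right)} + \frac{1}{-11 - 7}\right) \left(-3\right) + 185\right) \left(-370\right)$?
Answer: $- \frac{218855}{3} \approx -72952.0$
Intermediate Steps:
$\left(\left(j{\left(-4 \right)} + \frac{1}{-11 - 7}\right) \left(-3\right) + 185\right) \left(-370\right) = \left(\left(-4 + \frac{1}{-11 - 7}\right) \left(-3\right) + 185\right) \left(-370\right) = \left(\left(-4 + \frac{1}{-18}\right) \left(-3\right) + 185\right) \left(-370\right) = \left(\left(-4 - \frac{1}{18}\right) \left(-3\right) + 185\right) \left(-370\right) = \left(\left(- \frac{73}{18}\right) \left(-3\right) + 185\right) \left(-370\right) = \left(\frac{73}{6} + 185\right) \left(-370\right) = \frac{1183}{6} \left(-370\right) = - \frac{218855}{3}$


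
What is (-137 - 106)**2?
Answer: 59049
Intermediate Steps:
(-137 - 106)**2 = (-243)**2 = 59049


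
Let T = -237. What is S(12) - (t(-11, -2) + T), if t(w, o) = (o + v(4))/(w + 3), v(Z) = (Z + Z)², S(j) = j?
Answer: 1027/4 ≈ 256.75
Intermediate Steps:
v(Z) = 4*Z² (v(Z) = (2*Z)² = 4*Z²)
t(w, o) = (64 + o)/(3 + w) (t(w, o) = (o + 4*4²)/(w + 3) = (o + 4*16)/(3 + w) = (o + 64)/(3 + w) = (64 + o)/(3 + w))
S(12) - (t(-11, -2) + T) = 12 - ((64 - 2)/(3 - 11) - 237) = 12 - (62/(-8) - 237) = 12 - (-⅛*62 - 237) = 12 - (-31/4 - 237) = 12 - 1*(-979/4) = 12 + 979/4 = 1027/4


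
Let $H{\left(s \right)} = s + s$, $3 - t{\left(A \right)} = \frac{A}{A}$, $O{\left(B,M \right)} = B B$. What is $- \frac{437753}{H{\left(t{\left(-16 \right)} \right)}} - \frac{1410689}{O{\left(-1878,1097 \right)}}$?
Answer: $- \frac{192988711801}{1763442} \approx -1.0944 \cdot 10^{5}$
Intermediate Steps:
$O{\left(B,M \right)} = B^{2}$
$t{\left(A \right)} = 2$ ($t{\left(A \right)} = 3 - \frac{A}{A} = 3 - 1 = 2$)
$H{\left(s \right)} = 2 s$
$- \frac{437753}{H{\left(t{\left(-16 \right)} \right)}} - \frac{1410689}{O{\left(-1878,1097 \right)}} = - \frac{437753}{2 \cdot 2} - \frac{1410689}{\left(-1878\right)^{2}} = - \frac{437753}{4} - \frac{1410689}{3526884} = - \frac{192988711801}{1763442}$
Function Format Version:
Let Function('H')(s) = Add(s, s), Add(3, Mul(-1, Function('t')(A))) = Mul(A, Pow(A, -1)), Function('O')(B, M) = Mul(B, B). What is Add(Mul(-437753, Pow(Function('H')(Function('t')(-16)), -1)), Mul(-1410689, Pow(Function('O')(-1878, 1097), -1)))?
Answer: Rational(-192988711801, 1763442) ≈ -1.0944e+5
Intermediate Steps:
Function('O')(B, M) = Pow(B, 2)
Function('t')(A) = 2 (Function('t')(A) = Add(3, Mul(-1, Mul(A, Pow(A, -1)))) = Add(3, Mul(-1, 1)) = Add(3, -1) = 2)
Function('H')(s) = Mul(2, s)
Add(Mul(-437753, Pow(Function('H')(Function('t')(-16)), -1)), Mul(-1410689, Pow(Function('O')(-1878, 1097), -1))) = Add(Mul(-437753, Pow(Mul(2, 2), -1)), Mul(-1410689, Pow(Pow(-1878, 2), -1))) = Add(Mul(-437753, Pow(4, -1)), Mul(-1410689, Pow(3526884, -1))) = Add(Mul(-437753, Rational(1, 4)), Mul(-1410689, Rational(1, 3526884))) = Add(Rational(-437753, 4), Rational(-1410689, 3526884)) = Rational(-192988711801, 1763442)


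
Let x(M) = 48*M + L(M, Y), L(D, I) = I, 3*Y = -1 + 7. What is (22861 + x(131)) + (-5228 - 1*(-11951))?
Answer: 35874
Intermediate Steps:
Y = 2 (Y = (-1 + 7)/3 = (1/3)*6 = 2)
x(M) = 2 + 48*M (x(M) = 48*M + 2 = 2 + 48*M)
(22861 + x(131)) + (-5228 - 1*(-11951)) = (22861 + (2 + 48*131)) + (-5228 - 1*(-11951)) = (22861 + (2 + 6288)) + (-5228 + 11951) = (22861 + 6290) + 6723 = 29151 + 6723 = 35874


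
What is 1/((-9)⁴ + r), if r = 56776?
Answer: 1/63337 ≈ 1.5789e-5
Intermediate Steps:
1/((-9)⁴ + r) = 1/((-9)⁴ + 56776) = 1/(6561 + 56776) = 1/63337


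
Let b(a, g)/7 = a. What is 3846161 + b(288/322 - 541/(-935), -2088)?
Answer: 82711914046/21505 ≈ 3.8462e+6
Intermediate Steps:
b(a, g) = 7*a
3846161 + b(288/322 - 541/(-935), -2088) = 3846161 + 7*(288/322 - 541/(-935)) = 3846161 + 7*(288*(1/322) - 541*(-1/935)) = 3846161 + 7*(144/161 + 541/935) = 3846161 + 7*(221741/150535) = 3846161 + 221741/21505 = 82711914046/21505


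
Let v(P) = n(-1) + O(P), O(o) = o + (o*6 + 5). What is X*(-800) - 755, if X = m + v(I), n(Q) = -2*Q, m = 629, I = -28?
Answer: -352755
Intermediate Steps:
O(o) = 5 + 7*o (O(o) = o + (6*o + 5) = o + (5 + 6*o) = 5 + 7*o)
v(P) = 7 + 7*P (v(P) = -2*(-1) + (5 + 7*P) = 2 + (5 + 7*P) = 7 + 7*P)
X = 440 (X = 629 + (7 + 7*(-28)) = 629 + (7 - 196) = 629 - 189 = 440)
X*(-800) - 755 = 440*(-800) - 755 = -352000 - 755 = -352755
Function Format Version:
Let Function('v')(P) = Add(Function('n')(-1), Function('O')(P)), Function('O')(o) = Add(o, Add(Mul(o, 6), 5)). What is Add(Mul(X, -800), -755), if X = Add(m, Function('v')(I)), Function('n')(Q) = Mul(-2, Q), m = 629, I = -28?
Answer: -352755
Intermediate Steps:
Function('O')(o) = Add(5, Mul(7, o)) (Function('O')(o) = Add(o, Add(Mul(6, o), 5)) = Add(o, Add(5, Mul(6, o))) = Add(5, Mul(7, o)))
Function('v')(P) = Add(7, Mul(7, P)) (Function('v')(P) = Add(Mul(-2, -1), Add(5, Mul(7, P))) = Add(2, Add(5, Mul(7, P))) = Add(7, Mul(7, P)))
X = 440 (X = Add(629, Add(7, Mul(7, -28))) = Add(629, Add(7, -196)) = Add(629, -189) = 440)
Add(Mul(X, -800), -755) = Add(Mul(440, -800), -755) = Add(-352000, -755) = -352755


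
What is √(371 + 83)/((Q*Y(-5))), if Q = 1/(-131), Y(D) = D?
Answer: 131*√454/5 ≈ 558.25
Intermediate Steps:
Q = -1/131 ≈ -0.0076336
√(371 + 83)/((Q*Y(-5))) = √(371 + 83)/((-1/131*(-5))) = √454/(5/131) = √454*(131/5) = 131*√454/5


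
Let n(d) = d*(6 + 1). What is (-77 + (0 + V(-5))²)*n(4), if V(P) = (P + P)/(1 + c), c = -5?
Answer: -1981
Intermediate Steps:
n(d) = 7*d (n(d) = d*7 = 7*d)
V(P) = -P/2 (V(P) = (P + P)/(1 - 5) = (2*P)/(-4) = (2*P)*(-¼) = -P/2)
(-77 + (0 + V(-5))²)*n(4) = (-77 + (0 - ½*(-5))²)*(7*4) = (-77 + (0 + 5/2)²)*28 = (-77 + (5/2)²)*28 = (-77 + 25/4)*28 = -283/4*28 = -1981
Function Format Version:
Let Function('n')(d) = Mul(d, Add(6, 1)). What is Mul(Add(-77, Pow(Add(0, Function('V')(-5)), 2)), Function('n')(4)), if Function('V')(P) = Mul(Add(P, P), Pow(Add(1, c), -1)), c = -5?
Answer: -1981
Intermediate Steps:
Function('n')(d) = Mul(7, d) (Function('n')(d) = Mul(d, 7) = Mul(7, d))
Function('V')(P) = Mul(Rational(-1, 2), P) (Function('V')(P) = Mul(Add(P, P), Pow(Add(1, -5), -1)) = Mul(Mul(2, P), Pow(-4, -1)) = Mul(Mul(2, P), Rational(-1, 4)) = Mul(Rational(-1, 2), P))
Mul(Add(-77, Pow(Add(0, Function('V')(-5)), 2)), Function('n')(4)) = Mul(Add(-77, Pow(Add(0, Mul(Rational(-1, 2), -5)), 2)), Mul(7, 4)) = Mul(Add(-77, Pow(Add(0, Rational(5, 2)), 2)), 28) = Mul(Add(-77, Pow(Rational(5, 2), 2)), 28) = Mul(Add(-77, Rational(25, 4)), 28) = Mul(Rational(-283, 4), 28) = -1981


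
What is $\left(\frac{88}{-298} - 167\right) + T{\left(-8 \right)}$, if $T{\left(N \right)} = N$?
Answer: $- \frac{26119}{149} \approx -175.3$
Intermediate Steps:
$\left(\frac{88}{-298} - 167\right) + T{\left(-8 \right)} = \left(\frac{88}{-298} - 167\right) - 8 = \left(88 \left(- \frac{1}{298}\right) - 167\right) - 8 = \left(- \frac{44}{149} - 167\right) - 8 = - \frac{24927}{149} - 8 = - \frac{26119}{149}$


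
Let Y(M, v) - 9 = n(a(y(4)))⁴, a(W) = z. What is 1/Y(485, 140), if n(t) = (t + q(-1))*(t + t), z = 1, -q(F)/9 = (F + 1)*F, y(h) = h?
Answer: 1/25 ≈ 0.040000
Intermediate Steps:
q(F) = -9*F*(1 + F) (q(F) = -9*(F + 1)*F = -9*(1 + F)*F = -9*F*(1 + F))
a(W) = 1
n(t) = 2*t² (n(t) = (t - 9*(-1)*(1 - 1))*(t + t) = (t - 9*(-1)*0)*(2*t) = (t + 0)*(2*t) = t*(2*t) = 2*t²)
Y(M, v) = 25 (Y(M, v) = 9 + (2*1²)⁴ = 9 + (2*1)⁴ = 9 + 2⁴ = 9 + 16 = 25)
1/Y(485, 140) = 1/25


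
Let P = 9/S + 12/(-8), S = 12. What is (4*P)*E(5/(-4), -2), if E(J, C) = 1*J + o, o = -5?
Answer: 75/4 ≈ 18.750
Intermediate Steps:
E(J, C) = -5 + J (E(J, C) = 1*J - 5 = J - 5 = -5 + J)
P = -¾ (P = 9/12 + 12/(-8) = 9*(1/12) + 12*(-⅛) = ¾ - 3/2 = -¾ ≈ -0.75000)
(4*P)*E(5/(-4), -2) = (4*(-¾))*(-5 + 5/(-4)) = -3*(-5 + 5*(-¼)) = -3*(-5 - 5/4) = -3*(-25/4) = 75/4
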